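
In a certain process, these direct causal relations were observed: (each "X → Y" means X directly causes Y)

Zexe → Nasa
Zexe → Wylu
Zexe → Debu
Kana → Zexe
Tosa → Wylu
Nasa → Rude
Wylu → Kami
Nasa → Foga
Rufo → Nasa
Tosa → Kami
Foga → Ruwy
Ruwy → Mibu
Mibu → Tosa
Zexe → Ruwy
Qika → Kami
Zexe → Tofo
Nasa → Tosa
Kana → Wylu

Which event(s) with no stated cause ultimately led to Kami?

Kana, Qika, Rufo

Tracing upstream from Kami: Kami ← Wylu ← Kana.
A separate upstream branch: Kami ← Tosa ← Nasa ← Rufo.
A separate upstream branch: Kami ← Qika.
Each of those chain origins has no stated cause.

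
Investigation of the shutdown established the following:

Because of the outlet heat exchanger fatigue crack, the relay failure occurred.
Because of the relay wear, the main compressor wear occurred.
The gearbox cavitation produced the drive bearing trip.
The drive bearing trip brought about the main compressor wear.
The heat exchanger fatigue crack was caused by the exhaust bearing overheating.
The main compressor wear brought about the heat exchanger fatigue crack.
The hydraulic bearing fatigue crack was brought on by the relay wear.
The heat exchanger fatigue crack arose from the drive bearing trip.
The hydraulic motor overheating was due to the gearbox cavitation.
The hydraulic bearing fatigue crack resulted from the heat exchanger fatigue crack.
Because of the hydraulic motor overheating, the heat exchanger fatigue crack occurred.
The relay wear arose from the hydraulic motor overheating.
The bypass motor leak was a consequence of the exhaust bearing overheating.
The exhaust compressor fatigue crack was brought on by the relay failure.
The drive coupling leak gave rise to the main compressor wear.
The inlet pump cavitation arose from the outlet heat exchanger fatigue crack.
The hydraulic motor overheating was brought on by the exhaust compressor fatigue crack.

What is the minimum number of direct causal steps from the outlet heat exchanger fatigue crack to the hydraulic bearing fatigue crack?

5

Shortest chain: the outlet heat exchanger fatigue crack → the relay failure → the exhaust compressor fatigue crack → the hydraulic motor overheating → the relay wear → the hydraulic bearing fatigue crack.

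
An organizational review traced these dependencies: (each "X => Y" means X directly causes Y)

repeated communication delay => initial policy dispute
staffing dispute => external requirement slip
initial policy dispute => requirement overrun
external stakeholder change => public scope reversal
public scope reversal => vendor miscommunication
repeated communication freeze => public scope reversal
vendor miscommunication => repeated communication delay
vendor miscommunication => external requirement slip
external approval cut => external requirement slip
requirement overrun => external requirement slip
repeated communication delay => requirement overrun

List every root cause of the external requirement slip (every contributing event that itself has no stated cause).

Tracing upstream from the external requirement slip: the external requirement slip ← the staffing dispute.
A separate upstream branch: the external requirement slip ← the vendor miscommunication ← the public scope reversal ← the external stakeholder change.
A separate upstream branch: the external requirement slip ← the vendor miscommunication ← the public scope reversal ← the repeated communication freeze.
A separate upstream branch: the external requirement slip ← the external approval cut.
Each of those chain origins has no stated cause.

the external approval cut, the external stakeholder change, the repeated communication freeze, the staffing dispute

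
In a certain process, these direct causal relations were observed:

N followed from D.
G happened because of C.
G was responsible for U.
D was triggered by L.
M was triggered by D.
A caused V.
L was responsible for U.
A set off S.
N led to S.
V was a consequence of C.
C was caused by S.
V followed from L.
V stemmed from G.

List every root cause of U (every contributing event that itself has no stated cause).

A, L

Tracing upstream from U: U ← L.
A separate upstream branch: U ← G ← C ← S ← A.
Each of those chain origins has no stated cause.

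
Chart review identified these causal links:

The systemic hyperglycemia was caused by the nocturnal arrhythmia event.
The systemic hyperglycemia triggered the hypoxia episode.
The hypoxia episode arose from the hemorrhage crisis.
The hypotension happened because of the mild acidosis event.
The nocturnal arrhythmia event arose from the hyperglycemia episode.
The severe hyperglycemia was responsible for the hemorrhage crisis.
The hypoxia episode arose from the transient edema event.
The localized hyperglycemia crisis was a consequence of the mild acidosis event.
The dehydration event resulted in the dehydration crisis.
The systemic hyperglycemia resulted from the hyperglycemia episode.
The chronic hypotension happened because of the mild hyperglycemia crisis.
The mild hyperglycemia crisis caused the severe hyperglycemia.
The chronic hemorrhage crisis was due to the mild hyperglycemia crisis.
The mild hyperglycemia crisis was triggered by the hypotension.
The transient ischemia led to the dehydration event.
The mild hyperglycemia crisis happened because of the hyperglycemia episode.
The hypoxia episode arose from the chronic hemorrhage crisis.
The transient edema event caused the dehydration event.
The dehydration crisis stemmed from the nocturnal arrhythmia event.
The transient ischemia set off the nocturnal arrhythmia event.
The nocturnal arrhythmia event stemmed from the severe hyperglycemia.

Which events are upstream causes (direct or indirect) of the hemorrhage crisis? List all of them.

Immediate cause of the hemorrhage crisis: the severe hyperglycemia.
Further upstream: the hyperglycemia episode, the mild acidosis event, the hypotension, the mild hyperglycemia crisis.

the hyperglycemia episode, the hypotension, the mild acidosis event, the mild hyperglycemia crisis, the severe hyperglycemia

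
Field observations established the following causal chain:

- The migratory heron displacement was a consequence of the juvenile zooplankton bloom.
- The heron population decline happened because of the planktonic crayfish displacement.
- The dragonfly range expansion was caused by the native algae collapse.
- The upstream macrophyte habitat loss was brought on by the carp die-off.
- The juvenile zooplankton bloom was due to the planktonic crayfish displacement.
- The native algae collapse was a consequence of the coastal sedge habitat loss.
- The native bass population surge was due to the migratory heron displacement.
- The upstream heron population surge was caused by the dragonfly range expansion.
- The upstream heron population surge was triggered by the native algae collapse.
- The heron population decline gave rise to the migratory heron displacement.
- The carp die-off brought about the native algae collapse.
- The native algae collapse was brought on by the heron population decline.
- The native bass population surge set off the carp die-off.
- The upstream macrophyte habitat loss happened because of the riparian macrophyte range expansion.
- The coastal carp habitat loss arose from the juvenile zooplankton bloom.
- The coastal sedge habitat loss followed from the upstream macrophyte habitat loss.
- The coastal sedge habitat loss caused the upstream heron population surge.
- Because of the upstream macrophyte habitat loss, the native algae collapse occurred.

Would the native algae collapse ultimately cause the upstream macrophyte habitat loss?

The native algae collapse leads to the dragonfly range expansion, the upstream heron population surge; the upstream macrophyte habitat loss is not among them.

No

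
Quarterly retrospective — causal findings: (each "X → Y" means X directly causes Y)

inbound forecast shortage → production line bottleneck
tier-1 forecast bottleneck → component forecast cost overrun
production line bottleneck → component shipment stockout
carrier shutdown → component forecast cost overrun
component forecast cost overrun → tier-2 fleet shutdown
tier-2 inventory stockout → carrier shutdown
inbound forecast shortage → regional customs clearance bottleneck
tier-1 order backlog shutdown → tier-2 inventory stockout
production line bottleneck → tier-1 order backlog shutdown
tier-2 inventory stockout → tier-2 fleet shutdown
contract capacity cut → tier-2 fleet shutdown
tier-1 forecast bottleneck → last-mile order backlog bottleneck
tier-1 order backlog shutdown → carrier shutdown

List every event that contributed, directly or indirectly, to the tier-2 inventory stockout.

the inbound forecast shortage, the production line bottleneck, the tier-1 order backlog shutdown

Immediate cause of the tier-2 inventory stockout: the tier-1 order backlog shutdown.
Further upstream: the inbound forecast shortage, the production line bottleneck.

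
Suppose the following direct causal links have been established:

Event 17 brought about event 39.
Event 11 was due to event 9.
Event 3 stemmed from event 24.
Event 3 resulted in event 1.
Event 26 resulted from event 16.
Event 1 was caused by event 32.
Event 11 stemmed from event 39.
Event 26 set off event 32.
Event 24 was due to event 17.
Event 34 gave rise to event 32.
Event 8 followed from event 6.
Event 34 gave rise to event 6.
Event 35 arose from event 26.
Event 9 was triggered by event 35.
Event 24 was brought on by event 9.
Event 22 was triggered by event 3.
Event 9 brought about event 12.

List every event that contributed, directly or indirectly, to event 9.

Immediate cause of event 9: event 35.
Further upstream: event 16, event 26.

event 16, event 26, event 35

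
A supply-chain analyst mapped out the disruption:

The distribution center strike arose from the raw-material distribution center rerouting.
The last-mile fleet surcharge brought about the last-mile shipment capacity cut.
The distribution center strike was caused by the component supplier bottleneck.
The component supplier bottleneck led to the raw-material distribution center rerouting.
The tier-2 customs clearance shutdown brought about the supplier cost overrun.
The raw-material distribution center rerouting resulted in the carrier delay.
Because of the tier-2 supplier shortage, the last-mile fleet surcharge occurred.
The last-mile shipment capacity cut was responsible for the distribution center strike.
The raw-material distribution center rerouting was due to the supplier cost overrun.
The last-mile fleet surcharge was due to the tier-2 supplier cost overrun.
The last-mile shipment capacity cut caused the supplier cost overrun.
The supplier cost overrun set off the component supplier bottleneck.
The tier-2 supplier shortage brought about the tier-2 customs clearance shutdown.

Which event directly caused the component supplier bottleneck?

Upstream contributors include the tier-2 supplier cost overrun, the tier-2 supplier shortage, the last-mile fleet surcharge, the last-mile shipment capacity cut, the tier-2 customs clearance shutdown, but only the supplier cost overrun feeds directly into the component supplier bottleneck.

the supplier cost overrun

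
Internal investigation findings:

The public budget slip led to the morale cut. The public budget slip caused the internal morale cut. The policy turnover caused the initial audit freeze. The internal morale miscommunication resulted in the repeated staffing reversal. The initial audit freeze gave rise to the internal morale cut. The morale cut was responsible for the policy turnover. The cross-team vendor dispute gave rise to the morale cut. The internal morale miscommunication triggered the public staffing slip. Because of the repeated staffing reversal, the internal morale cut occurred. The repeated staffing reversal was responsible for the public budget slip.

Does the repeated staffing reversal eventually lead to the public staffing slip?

No

The repeated staffing reversal leads to the public budget slip, the morale cut, the policy turnover, the initial audit freeze, the internal morale cut; the public staffing slip is not among them.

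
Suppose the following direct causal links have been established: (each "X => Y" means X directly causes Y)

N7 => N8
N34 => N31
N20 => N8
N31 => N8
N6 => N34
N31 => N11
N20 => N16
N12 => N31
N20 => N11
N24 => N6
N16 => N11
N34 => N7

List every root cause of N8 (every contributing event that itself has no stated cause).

Tracing upstream from N8: N8 ← N20.
A separate upstream branch: N8 ← N7 ← N34 ← N6 ← N24.
A separate upstream branch: N8 ← N31 ← N12.
Each of those chain origins has no stated cause.

N12, N20, N24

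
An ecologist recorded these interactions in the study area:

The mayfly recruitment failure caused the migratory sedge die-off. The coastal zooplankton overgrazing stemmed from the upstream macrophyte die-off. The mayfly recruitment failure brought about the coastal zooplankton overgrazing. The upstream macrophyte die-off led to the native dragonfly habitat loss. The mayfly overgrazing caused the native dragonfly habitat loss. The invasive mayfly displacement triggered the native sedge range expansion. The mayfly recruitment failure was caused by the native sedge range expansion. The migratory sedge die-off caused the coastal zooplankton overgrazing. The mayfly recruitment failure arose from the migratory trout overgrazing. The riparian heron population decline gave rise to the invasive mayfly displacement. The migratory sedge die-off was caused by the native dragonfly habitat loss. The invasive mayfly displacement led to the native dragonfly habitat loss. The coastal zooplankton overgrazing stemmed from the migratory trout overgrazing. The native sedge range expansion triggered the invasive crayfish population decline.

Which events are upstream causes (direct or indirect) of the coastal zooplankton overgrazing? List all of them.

Immediate causes of the coastal zooplankton overgrazing: the upstream macrophyte die-off, the migratory trout overgrazing, the mayfly recruitment failure, the migratory sedge die-off.
Further upstream: the riparian heron population decline, the invasive mayfly displacement, the native sedge range expansion, the mayfly overgrazing, the native dragonfly habitat loss.

the invasive mayfly displacement, the mayfly overgrazing, the mayfly recruitment failure, the migratory sedge die-off, the migratory trout overgrazing, the native dragonfly habitat loss, the native sedge range expansion, the riparian heron population decline, the upstream macrophyte die-off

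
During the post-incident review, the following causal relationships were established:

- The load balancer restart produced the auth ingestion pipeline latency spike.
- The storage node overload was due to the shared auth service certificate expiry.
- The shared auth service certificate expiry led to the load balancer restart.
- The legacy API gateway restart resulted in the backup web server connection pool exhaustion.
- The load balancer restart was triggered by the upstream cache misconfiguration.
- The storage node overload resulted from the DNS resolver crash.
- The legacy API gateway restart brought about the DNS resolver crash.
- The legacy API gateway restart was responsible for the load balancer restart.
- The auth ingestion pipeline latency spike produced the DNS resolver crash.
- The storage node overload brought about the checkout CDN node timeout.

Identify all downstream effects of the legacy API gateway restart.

Direct effects: the load balancer restart, the DNS resolver crash, the backup web server connection pool exhaustion.
2 steps out: the auth ingestion pipeline latency spike, the storage node overload.
3 steps out: the checkout CDN node timeout.
Not reachable from it: the upstream cache misconfiguration, the shared auth service certificate expiry.

the DNS resolver crash, the auth ingestion pipeline latency spike, the backup web server connection pool exhaustion, the checkout CDN node timeout, the load balancer restart, the storage node overload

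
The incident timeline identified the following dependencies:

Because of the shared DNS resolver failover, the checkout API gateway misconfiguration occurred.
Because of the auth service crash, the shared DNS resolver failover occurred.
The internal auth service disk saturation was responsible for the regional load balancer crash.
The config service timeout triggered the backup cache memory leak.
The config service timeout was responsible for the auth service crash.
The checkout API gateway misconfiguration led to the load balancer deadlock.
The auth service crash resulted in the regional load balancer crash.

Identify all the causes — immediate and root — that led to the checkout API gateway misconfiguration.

the auth service crash, the config service timeout, the shared DNS resolver failover

Immediate cause of the checkout API gateway misconfiguration: the shared DNS resolver failover.
Further upstream: the config service timeout, the auth service crash.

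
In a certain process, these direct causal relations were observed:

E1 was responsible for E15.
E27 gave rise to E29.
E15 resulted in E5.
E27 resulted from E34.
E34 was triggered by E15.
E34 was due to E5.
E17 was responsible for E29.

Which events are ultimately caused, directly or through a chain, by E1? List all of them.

E15, E27, E29, E34, E5

Direct effects: E15.
2 steps out: E5, E34.
3 steps out: E27.
4 steps out: E29.
Not reachable from it: E17.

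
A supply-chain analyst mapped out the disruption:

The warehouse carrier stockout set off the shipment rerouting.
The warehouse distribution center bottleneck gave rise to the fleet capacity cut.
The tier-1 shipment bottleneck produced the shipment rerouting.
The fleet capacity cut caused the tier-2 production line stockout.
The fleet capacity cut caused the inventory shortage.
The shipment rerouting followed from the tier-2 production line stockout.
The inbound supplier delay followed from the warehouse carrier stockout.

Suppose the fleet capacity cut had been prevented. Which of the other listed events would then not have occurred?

Downstream of the fleet capacity cut: the tier-2 production line stockout, the inventory shortage, the shipment rerouting.
Of those, still caused via another path: the shipment rerouting.
The remainder have no surviving cause.

the inventory shortage, the tier-2 production line stockout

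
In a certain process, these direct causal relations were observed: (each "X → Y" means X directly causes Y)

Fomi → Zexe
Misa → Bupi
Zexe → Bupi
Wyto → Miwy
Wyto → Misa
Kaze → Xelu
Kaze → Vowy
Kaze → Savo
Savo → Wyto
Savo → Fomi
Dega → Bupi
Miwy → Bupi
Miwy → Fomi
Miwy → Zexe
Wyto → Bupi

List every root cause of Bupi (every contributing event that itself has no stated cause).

Dega, Kaze

Tracing upstream from Bupi: Bupi ← Dega.
A separate upstream branch: Bupi ← Wyto ← Savo ← Kaze.
Each of those chain origins has no stated cause.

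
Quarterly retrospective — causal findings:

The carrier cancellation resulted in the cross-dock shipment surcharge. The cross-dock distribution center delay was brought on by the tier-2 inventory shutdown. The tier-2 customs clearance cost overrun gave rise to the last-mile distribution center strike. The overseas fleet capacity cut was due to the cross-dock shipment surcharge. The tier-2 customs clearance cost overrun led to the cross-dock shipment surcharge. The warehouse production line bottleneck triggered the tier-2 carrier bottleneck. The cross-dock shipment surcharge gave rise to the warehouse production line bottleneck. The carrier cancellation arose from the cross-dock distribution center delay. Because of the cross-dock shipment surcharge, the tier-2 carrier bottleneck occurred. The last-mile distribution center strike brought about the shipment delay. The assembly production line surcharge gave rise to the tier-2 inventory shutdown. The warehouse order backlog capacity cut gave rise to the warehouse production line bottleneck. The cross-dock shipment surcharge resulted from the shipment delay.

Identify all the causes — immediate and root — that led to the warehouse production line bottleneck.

Immediate causes of the warehouse production line bottleneck: the warehouse order backlog capacity cut, the cross-dock shipment surcharge.
Further upstream: the tier-2 customs clearance cost overrun, the last-mile distribution center strike, the assembly production line surcharge, the tier-2 inventory shutdown, the cross-dock distribution center delay, the carrier cancellation, the shipment delay.

the assembly production line surcharge, the carrier cancellation, the cross-dock distribution center delay, the cross-dock shipment surcharge, the last-mile distribution center strike, the shipment delay, the tier-2 customs clearance cost overrun, the tier-2 inventory shutdown, the warehouse order backlog capacity cut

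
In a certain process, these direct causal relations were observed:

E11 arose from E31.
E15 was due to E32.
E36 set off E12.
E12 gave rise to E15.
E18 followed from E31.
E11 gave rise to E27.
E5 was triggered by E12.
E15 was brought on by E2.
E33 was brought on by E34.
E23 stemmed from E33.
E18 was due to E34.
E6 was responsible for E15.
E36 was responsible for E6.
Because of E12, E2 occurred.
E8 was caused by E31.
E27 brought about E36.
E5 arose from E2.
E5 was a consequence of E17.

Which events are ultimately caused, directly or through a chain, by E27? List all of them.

E12, E15, E2, E36, E5, E6

Direct effects: E36.
2 steps out: E6, E12.
3 steps out: E2, E5, E15.
Not reachable from it: E31, E8, E34, E33, E11, E23, E18, E17, E32.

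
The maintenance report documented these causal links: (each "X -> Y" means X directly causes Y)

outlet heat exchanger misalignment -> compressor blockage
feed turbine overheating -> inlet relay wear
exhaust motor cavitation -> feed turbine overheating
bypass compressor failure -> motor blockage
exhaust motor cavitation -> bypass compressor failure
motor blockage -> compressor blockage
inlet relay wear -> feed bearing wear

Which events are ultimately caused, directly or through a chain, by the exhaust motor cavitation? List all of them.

the bypass compressor failure, the compressor blockage, the feed bearing wear, the feed turbine overheating, the inlet relay wear, the motor blockage

Direct effects: the bypass compressor failure, the feed turbine overheating.
2 steps out: the motor blockage, the inlet relay wear.
3 steps out: the compressor blockage, the feed bearing wear.
Not reachable from it: the outlet heat exchanger misalignment.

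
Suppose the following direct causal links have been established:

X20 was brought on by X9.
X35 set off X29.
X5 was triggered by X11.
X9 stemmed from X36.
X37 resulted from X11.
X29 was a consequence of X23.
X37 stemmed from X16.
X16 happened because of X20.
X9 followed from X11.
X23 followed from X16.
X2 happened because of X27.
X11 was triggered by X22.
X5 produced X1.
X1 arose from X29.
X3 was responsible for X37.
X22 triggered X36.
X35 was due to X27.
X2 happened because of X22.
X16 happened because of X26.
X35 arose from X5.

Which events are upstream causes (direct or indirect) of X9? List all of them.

X11, X22, X36

Immediate causes of X9: X11, X36.
Further upstream: X22.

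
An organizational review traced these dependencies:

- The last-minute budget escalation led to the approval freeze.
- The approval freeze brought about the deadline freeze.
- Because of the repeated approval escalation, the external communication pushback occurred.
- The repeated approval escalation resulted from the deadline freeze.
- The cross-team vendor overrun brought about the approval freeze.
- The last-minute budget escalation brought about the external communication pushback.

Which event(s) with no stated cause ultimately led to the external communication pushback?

Tracing upstream from the external communication pushback: the external communication pushback ← the last-minute budget escalation.
A separate upstream branch: the external communication pushback ← the repeated approval escalation ← the deadline freeze ← the approval freeze ← the cross-team vendor overrun.
Each of those chain origins has no stated cause.

the cross-team vendor overrun, the last-minute budget escalation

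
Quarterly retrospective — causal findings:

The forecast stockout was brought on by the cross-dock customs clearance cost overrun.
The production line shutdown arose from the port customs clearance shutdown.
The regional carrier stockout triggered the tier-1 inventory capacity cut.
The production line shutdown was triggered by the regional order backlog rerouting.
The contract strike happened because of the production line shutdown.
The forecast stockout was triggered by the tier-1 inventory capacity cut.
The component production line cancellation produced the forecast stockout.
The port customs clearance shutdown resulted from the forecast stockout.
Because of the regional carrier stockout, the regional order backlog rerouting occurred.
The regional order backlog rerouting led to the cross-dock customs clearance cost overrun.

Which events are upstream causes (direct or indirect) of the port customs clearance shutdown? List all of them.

Immediate cause of the port customs clearance shutdown: the forecast stockout.
Further upstream: the regional carrier stockout, the tier-1 inventory capacity cut, the regional order backlog rerouting, the cross-dock customs clearance cost overrun, the component production line cancellation.

the component production line cancellation, the cross-dock customs clearance cost overrun, the forecast stockout, the regional carrier stockout, the regional order backlog rerouting, the tier-1 inventory capacity cut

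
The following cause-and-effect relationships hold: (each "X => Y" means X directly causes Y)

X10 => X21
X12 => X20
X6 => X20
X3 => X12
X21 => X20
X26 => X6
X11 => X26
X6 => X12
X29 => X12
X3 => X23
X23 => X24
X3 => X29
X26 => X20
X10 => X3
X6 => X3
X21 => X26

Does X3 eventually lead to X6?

No

X3 leads to X23, X24, X29, X12, X20; X6 is not among them.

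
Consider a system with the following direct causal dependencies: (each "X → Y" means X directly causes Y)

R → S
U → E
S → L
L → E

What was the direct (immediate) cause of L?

Upstream contributors include R, but only S feeds directly into L.

S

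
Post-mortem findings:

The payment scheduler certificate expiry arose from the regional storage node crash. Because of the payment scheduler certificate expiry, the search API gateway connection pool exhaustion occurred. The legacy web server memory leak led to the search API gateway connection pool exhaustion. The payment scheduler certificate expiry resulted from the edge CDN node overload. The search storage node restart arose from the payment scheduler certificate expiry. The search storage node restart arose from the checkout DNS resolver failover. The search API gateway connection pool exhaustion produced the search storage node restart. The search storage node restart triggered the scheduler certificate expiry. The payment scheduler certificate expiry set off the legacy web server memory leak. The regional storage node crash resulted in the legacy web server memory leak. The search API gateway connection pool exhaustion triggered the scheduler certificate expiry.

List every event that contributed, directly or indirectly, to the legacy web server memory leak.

Immediate causes of the legacy web server memory leak: the regional storage node crash, the payment scheduler certificate expiry.
Further upstream: the edge CDN node overload.

the edge CDN node overload, the payment scheduler certificate expiry, the regional storage node crash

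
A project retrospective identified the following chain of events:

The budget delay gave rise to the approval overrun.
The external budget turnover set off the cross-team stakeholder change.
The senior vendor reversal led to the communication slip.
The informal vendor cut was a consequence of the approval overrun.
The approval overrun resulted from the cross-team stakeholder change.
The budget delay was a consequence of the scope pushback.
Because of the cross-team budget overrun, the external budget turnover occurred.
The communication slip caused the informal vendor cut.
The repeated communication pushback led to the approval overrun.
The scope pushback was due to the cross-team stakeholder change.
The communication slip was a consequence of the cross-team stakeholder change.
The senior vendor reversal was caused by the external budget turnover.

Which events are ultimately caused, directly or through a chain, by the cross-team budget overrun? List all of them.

Direct effects: the external budget turnover.
2 steps out: the senior vendor reversal, the cross-team stakeholder change.
3 steps out: the scope pushback, the approval overrun, the communication slip.
4 steps out: the budget delay, the informal vendor cut.
Not reachable from it: the repeated communication pushback.

the approval overrun, the budget delay, the communication slip, the cross-team stakeholder change, the external budget turnover, the informal vendor cut, the scope pushback, the senior vendor reversal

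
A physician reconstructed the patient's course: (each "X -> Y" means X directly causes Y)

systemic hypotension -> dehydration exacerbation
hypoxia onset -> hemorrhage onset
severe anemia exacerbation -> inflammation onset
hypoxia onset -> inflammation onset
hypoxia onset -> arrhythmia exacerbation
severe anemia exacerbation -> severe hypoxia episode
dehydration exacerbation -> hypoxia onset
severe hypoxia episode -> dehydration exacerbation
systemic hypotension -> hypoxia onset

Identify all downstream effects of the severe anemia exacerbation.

Direct effects: the severe hypoxia episode, the inflammation onset.
2 steps out: the dehydration exacerbation.
3 steps out: the hypoxia onset.
4 steps out: the arrhythmia exacerbation, the hemorrhage onset.
Not reachable from it: the systemic hypotension.

the arrhythmia exacerbation, the dehydration exacerbation, the hemorrhage onset, the hypoxia onset, the inflammation onset, the severe hypoxia episode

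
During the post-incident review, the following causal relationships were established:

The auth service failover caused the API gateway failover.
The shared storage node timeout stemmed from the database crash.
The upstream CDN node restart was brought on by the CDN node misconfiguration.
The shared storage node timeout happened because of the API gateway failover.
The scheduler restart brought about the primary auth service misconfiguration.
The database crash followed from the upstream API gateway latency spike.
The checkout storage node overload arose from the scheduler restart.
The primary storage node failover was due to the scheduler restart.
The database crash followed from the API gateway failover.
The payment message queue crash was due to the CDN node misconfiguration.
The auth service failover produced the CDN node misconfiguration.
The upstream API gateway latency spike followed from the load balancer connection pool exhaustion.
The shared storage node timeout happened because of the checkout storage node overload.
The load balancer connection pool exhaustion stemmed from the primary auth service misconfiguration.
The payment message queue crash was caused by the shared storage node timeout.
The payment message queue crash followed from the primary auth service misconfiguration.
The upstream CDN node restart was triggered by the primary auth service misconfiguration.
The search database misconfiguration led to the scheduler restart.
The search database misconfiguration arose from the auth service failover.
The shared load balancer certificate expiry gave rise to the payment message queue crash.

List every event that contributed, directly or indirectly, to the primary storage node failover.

Immediate cause of the primary storage node failover: the scheduler restart.
Further upstream: the auth service failover, the search database misconfiguration.

the auth service failover, the scheduler restart, the search database misconfiguration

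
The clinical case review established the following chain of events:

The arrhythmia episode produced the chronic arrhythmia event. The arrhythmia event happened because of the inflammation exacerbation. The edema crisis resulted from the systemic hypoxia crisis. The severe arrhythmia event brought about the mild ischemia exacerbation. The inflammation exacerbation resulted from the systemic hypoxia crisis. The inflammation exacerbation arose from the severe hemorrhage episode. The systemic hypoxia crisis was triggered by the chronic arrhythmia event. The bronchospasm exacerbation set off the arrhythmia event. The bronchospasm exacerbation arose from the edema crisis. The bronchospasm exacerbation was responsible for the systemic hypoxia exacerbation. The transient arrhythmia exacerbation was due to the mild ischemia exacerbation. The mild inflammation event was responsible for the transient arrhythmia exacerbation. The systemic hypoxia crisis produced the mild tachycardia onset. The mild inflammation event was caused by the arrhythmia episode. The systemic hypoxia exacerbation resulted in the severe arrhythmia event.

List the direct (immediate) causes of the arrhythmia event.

Upstream contributors include the arrhythmia episode, the chronic arrhythmia event, the systemic hypoxia crisis, the edema crisis, the severe hemorrhage episode, but only the bronchospasm exacerbation, the inflammation exacerbation feed directly into the arrhythmia event.

the bronchospasm exacerbation, the inflammation exacerbation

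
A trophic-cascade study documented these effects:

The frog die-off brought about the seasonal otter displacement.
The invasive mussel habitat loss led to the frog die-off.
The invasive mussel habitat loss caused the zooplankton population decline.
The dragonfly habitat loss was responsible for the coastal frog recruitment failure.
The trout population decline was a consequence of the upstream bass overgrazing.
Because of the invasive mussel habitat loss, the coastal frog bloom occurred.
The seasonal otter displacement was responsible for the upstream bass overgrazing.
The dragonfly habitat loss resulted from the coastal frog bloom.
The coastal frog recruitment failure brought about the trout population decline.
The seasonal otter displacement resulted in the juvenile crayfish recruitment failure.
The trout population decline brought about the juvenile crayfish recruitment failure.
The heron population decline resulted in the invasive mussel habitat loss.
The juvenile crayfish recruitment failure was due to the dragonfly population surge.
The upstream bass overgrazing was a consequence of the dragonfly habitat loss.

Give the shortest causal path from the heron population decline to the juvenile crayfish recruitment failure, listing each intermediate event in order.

the heron population decline → the invasive mussel habitat loss → the frog die-off → the seasonal otter displacement → the juvenile crayfish recruitment failure

the heron population decline → the invasive mussel habitat loss
the invasive mussel habitat loss → the frog die-off
the frog die-off → the seasonal otter displacement
the seasonal otter displacement → the juvenile crayfish recruitment failure
Length: 4 steps.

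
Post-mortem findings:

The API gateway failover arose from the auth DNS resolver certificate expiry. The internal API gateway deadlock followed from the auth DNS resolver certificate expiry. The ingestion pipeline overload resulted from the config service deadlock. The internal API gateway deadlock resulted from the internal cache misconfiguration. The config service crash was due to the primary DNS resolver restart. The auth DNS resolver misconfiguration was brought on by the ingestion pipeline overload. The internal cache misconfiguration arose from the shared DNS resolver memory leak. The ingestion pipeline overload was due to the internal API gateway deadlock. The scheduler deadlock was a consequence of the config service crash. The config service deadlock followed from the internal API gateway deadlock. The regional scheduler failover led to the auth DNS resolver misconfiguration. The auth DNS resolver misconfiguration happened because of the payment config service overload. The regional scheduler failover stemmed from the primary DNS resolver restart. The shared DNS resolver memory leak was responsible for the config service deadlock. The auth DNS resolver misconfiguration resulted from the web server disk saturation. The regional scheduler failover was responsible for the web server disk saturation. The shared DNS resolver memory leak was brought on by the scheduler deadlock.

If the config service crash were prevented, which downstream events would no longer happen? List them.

the internal cache misconfiguration, the scheduler deadlock, the shared DNS resolver memory leak

Downstream of the config service crash: the scheduler deadlock, the shared DNS resolver memory leak, the internal cache misconfiguration, the internal API gateway deadlock, the config service deadlock, the ingestion pipeline overload, the auth DNS resolver misconfiguration.
Of those, still caused via another path: the internal API gateway deadlock, the config service deadlock, the ingestion pipeline overload, the auth DNS resolver misconfiguration.
The remainder have no surviving cause.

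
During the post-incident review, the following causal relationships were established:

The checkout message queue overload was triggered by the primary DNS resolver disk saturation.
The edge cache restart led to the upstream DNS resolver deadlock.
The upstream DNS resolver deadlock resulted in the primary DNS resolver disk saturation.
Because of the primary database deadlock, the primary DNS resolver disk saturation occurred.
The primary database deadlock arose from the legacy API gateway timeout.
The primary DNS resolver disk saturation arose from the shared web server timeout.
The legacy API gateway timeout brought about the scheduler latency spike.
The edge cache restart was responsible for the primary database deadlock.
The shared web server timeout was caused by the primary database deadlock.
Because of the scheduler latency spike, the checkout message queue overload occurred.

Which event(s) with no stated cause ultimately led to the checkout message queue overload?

the edge cache restart, the legacy API gateway timeout

Tracing upstream from the checkout message queue overload: the checkout message queue overload ← the primary DNS resolver disk saturation ← the upstream DNS resolver deadlock ← the edge cache restart.
A separate upstream branch: the checkout message queue overload ← the scheduler latency spike ← the legacy API gateway timeout.
Each of those chain origins has no stated cause.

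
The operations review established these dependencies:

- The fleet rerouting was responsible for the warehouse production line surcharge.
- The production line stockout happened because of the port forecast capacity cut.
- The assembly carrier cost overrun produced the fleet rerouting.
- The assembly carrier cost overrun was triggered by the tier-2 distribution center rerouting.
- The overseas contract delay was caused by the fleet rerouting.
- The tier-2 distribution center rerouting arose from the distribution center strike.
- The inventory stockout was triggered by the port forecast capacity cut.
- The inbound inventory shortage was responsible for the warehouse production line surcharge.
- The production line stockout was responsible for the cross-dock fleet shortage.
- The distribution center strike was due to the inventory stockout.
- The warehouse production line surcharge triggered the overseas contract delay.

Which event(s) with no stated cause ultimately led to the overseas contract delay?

Tracing upstream from the overseas contract delay: the overseas contract delay ← the fleet rerouting ← the assembly carrier cost overrun ← the tier-2 distribution center rerouting ← the distribution center strike ← the inventory stockout ← the port forecast capacity cut.
A separate upstream branch: the overseas contract delay ← the warehouse production line surcharge ← the inbound inventory shortage.
Each of those chain origins has no stated cause.

the inbound inventory shortage, the port forecast capacity cut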